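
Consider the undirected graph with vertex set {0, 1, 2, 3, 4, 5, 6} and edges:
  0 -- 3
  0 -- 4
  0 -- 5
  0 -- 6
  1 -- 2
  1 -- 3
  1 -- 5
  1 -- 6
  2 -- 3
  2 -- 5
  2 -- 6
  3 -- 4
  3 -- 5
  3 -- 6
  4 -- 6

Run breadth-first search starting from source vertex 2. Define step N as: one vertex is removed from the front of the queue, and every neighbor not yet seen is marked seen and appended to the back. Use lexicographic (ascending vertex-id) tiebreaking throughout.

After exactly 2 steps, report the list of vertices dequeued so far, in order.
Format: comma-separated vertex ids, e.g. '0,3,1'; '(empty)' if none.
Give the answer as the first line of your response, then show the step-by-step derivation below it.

2,1

step 1: dequeue 2; queue=[1,3,5,6]; order=2
step 2: dequeue 1; queue=[3,5,6]; order=2,1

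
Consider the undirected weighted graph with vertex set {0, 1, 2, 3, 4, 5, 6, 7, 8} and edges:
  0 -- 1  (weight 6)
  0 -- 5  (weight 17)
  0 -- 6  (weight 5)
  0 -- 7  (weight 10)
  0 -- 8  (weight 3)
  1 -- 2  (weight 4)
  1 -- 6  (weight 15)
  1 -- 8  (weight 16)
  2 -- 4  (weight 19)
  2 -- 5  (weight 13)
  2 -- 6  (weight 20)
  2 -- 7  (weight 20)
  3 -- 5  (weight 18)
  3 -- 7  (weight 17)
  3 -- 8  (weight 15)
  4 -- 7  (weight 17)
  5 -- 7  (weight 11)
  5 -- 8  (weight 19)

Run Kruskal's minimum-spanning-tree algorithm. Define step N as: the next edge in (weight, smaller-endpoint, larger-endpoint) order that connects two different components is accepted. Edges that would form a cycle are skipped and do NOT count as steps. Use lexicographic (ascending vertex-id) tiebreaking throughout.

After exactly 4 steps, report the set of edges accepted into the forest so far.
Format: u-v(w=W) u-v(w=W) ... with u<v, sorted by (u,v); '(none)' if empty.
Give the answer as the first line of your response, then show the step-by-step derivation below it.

0-1(w=6) 0-6(w=5) 0-8(w=3) 1-2(w=4)

step 1: add edge 0-8 (w=3); MST = {0-8(w=3)}
step 2: add edge 1-2 (w=4); MST = {0-8(w=3) 1-2(w=4)}
step 3: add edge 0-6 (w=5); MST = {0-6(w=5) 0-8(w=3) 1-2(w=4)}
step 4: add edge 0-1 (w=6); MST = {0-1(w=6) 0-6(w=5) 0-8(w=3) 1-2(w=4)}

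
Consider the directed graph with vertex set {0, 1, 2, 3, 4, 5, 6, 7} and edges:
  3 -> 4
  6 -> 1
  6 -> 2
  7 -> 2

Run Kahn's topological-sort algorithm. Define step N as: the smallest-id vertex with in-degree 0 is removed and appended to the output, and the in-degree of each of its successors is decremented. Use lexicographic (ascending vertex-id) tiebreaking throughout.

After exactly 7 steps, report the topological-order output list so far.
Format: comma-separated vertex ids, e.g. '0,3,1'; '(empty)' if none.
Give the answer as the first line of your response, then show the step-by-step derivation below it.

0,3,4,5,6,1,7

step 1: output 0; order=[0]; indeg=(0,1,2,0,1,0,0,0)
step 2: output 3; order=[0,3]; indeg=(0,1,2,0,0,0,0,0)
step 3: output 4; order=[0,3,4]; indeg=(0,1,2,0,0,0,0,0)
step 4: output 5; order=[0,3,4,5]; indeg=(0,1,2,0,0,0,0,0)
step 5: output 6; order=[0,3,4,5,6]; indeg=(0,0,1,0,0,0,0,0)
step 6: output 1; order=[0,3,4,5,6,1]; indeg=(0,0,1,0,0,0,0,0)
step 7: output 7; order=[0,3,4,5,6,1,7]; indeg=(0,0,0,0,0,0,0,0)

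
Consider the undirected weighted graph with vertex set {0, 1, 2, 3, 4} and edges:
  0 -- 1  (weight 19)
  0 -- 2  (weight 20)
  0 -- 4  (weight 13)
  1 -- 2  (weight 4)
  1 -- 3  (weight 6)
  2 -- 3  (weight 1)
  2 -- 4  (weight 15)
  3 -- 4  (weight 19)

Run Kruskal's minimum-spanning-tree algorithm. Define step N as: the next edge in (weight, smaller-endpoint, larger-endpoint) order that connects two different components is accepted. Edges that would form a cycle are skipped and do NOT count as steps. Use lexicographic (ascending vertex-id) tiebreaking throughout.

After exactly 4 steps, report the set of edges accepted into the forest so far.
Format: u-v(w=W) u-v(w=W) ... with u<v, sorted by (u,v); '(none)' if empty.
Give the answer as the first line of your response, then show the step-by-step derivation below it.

0-4(w=13) 1-2(w=4) 2-3(w=1) 2-4(w=15)

step 1: add edge 2-3 (w=1); MST = {2-3(w=1)}
step 2: add edge 1-2 (w=4); MST = {1-2(w=4) 2-3(w=1)}
step 3: add edge 0-4 (w=13); MST = {0-4(w=13) 1-2(w=4) 2-3(w=1)}
step 4: add edge 2-4 (w=15); MST = {0-4(w=13) 1-2(w=4) 2-3(w=1) 2-4(w=15)}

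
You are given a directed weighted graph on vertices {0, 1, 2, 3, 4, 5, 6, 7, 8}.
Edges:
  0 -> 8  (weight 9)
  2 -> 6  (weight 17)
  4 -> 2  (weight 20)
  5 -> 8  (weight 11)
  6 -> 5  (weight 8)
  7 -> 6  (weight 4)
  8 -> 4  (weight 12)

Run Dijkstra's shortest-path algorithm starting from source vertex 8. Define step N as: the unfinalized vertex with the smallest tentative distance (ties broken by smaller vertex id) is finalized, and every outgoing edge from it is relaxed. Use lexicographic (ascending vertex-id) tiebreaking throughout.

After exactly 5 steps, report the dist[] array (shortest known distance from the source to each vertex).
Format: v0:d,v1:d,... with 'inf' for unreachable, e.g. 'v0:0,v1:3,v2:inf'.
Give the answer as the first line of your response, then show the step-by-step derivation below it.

v0:inf,v1:inf,v2:32,v3:inf,v4:12,v5:57,v6:49,v7:inf,v8:0

step 1: dist = v0:inf,v1:inf,v2:inf,v3:inf,v4:12,v5:inf,v6:inf,v7:inf,v8:0
step 2: dist = v0:inf,v1:inf,v2:32,v3:inf,v4:12,v5:inf,v6:inf,v7:inf,v8:0
step 3: dist = v0:inf,v1:inf,v2:32,v3:inf,v4:12,v5:inf,v6:49,v7:inf,v8:0
step 4: dist = v0:inf,v1:inf,v2:32,v3:inf,v4:12,v5:57,v6:49,v7:inf,v8:0
step 5: dist = v0:inf,v1:inf,v2:32,v3:inf,v4:12,v5:57,v6:49,v7:inf,v8:0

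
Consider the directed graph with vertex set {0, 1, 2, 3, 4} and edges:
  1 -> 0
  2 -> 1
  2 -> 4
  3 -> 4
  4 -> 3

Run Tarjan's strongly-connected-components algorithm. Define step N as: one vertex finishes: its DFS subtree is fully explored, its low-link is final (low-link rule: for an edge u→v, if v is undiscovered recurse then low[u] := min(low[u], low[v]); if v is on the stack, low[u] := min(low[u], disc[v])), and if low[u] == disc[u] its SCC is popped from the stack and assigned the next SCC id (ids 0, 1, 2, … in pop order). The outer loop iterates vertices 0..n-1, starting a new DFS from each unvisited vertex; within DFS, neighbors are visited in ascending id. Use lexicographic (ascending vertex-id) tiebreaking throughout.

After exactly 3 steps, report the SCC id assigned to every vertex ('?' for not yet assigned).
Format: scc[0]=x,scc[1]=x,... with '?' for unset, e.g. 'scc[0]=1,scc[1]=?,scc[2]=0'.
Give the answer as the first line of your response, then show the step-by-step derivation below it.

scc[0]=0,scc[1]=1,scc[2]=?,scc[3]=?,scc[4]=?

step 1: low=(low[0]=0,low[1]=?,low[2]=?,low[3]=?,low[4]=?); scc=(scc[0]=0,scc[1]=?,scc[2]=?,scc[3]=?,scc[4]=?)
step 2: low=(low[0]=0,low[1]=1,low[2]=?,low[3]=?,low[4]=?); scc=(scc[0]=0,scc[1]=1,scc[2]=?,scc[3]=?,scc[4]=?)
step 3: low=(low[0]=0,low[1]=1,low[2]=2,low[3]=3,low[4]=3); scc=(scc[0]=0,scc[1]=1,scc[2]=?,scc[3]=?,scc[4]=?)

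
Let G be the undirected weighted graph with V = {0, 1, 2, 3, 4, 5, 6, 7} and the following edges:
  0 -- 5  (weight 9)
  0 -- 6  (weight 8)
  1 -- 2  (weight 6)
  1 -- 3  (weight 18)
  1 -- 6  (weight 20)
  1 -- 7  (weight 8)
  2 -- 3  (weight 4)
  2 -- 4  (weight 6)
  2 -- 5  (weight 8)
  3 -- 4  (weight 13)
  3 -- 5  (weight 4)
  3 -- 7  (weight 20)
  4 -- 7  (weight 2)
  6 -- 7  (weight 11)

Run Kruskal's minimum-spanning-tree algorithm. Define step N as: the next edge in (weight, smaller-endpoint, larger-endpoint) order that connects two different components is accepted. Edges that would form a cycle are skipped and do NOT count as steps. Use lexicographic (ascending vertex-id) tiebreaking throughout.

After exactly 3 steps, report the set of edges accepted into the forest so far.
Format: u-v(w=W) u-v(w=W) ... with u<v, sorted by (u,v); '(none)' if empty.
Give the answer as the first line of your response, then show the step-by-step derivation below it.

2-3(w=4) 3-5(w=4) 4-7(w=2)

step 1: add edge 4-7 (w=2); MST = {4-7(w=2)}
step 2: add edge 2-3 (w=4); MST = {2-3(w=4) 4-7(w=2)}
step 3: add edge 3-5 (w=4); MST = {2-3(w=4) 3-5(w=4) 4-7(w=2)}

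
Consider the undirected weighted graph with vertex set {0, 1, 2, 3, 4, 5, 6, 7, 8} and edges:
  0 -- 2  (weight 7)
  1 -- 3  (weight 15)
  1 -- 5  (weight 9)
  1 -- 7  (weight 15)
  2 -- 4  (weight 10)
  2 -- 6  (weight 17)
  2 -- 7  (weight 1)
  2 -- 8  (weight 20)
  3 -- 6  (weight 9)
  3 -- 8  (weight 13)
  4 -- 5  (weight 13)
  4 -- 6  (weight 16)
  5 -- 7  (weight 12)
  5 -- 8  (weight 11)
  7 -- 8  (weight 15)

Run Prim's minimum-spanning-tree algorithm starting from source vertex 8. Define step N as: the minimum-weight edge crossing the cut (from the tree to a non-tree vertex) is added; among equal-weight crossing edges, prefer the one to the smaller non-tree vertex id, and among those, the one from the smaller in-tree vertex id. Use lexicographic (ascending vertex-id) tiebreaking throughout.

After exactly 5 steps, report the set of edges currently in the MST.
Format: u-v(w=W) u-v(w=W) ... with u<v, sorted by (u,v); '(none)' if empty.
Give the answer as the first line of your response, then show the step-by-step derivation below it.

0-2(w=7) 1-5(w=9) 2-7(w=1) 5-7(w=12) 5-8(w=11)

step 1: add edge 5-8 (w=11); MST = {5-8(w=11)}
step 2: add edge 1-5 (w=9); MST = {1-5(w=9) 5-8(w=11)}
step 3: add edge 5-7 (w=12); MST = {1-5(w=9) 5-7(w=12) 5-8(w=11)}
step 4: add edge 2-7 (w=1); MST = {1-5(w=9) 2-7(w=1) 5-7(w=12) 5-8(w=11)}
step 5: add edge 0-2 (w=7); MST = {0-2(w=7) 1-5(w=9) 2-7(w=1) 5-7(w=12) 5-8(w=11)}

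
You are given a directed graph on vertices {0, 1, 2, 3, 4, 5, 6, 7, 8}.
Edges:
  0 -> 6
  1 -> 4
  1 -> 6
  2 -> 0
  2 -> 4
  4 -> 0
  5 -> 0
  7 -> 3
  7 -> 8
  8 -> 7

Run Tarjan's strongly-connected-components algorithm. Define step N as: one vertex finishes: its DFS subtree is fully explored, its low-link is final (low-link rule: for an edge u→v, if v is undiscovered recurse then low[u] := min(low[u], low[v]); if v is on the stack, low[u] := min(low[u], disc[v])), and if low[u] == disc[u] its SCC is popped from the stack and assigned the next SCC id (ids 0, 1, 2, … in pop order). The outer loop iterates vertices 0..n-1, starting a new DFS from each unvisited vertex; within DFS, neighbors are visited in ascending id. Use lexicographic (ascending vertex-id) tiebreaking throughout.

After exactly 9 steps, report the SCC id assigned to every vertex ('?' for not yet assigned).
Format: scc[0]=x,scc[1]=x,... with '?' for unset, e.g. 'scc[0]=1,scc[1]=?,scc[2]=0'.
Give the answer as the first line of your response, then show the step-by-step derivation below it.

scc[0]=1,scc[1]=3,scc[2]=4,scc[3]=5,scc[4]=2,scc[5]=6,scc[6]=0,scc[7]=7,scc[8]=7

step 1: low=(low[0]=0,low[1]=?,low[2]=?,low[3]=?,low[4]=?,low[5]=?,low[6]=1,low[7]=?,low[8]=?); scc=(scc[0]=?,scc[1]=?,scc[2]=?,scc[3]=?,scc[4]=?,scc[5]=?,scc[6]=0,scc[7]=?,scc[8]=?)
step 2: low=(low[0]=0,low[1]=?,low[2]=?,low[3]=?,low[4]=?,low[5]=?,low[6]=1,low[7]=?,low[8]=?); scc=(scc[0]=1,scc[1]=?,scc[2]=?,scc[3]=?,scc[4]=?,scc[5]=?,scc[6]=0,scc[7]=?,scc[8]=?)
step 3: low=(low[0]=0,low[1]=2,low[2]=?,low[3]=?,low[4]=3,low[5]=?,low[6]=1,low[7]=?,low[8]=?); scc=(scc[0]=1,scc[1]=?,scc[2]=?,scc[3]=?,scc[4]=2,scc[5]=?,scc[6]=0,scc[7]=?,scc[8]=?)
step 4: low=(low[0]=0,low[1]=2,low[2]=?,low[3]=?,low[4]=3,low[5]=?,low[6]=1,low[7]=?,low[8]=?); scc=(scc[0]=1,scc[1]=3,scc[2]=?,scc[3]=?,scc[4]=2,scc[5]=?,scc[6]=0,scc[7]=?,scc[8]=?)
step 5: low=(low[0]=0,low[1]=2,low[2]=4,low[3]=?,low[4]=3,low[5]=?,low[6]=1,low[7]=?,low[8]=?); scc=(scc[0]=1,scc[1]=3,scc[2]=4,scc[3]=?,scc[4]=2,scc[5]=?,scc[6]=0,scc[7]=?,scc[8]=?)
step 6: low=(low[0]=0,low[1]=2,low[2]=4,low[3]=5,low[4]=3,low[5]=?,low[6]=1,low[7]=?,low[8]=?); scc=(scc[0]=1,scc[1]=3,scc[2]=4,scc[3]=5,scc[4]=2,scc[5]=?,scc[6]=0,scc[7]=?,scc[8]=?)
step 7: low=(low[0]=0,low[1]=2,low[2]=4,low[3]=5,low[4]=3,low[5]=6,low[6]=1,low[7]=?,low[8]=?); scc=(scc[0]=1,scc[1]=3,scc[2]=4,scc[3]=5,scc[4]=2,scc[5]=6,scc[6]=0,scc[7]=?,scc[8]=?)
step 8: low=(low[0]=0,low[1]=2,low[2]=4,low[3]=5,low[4]=3,low[5]=6,low[6]=1,low[7]=7,low[8]=7); scc=(scc[0]=1,scc[1]=3,scc[2]=4,scc[3]=5,scc[4]=2,scc[5]=6,scc[6]=0,scc[7]=?,scc[8]=?)
step 9: low=(low[0]=0,low[1]=2,low[2]=4,low[3]=5,low[4]=3,low[5]=6,low[6]=1,low[7]=7,low[8]=7); scc=(scc[0]=1,scc[1]=3,scc[2]=4,scc[3]=5,scc[4]=2,scc[5]=6,scc[6]=0,scc[7]=7,scc[8]=7)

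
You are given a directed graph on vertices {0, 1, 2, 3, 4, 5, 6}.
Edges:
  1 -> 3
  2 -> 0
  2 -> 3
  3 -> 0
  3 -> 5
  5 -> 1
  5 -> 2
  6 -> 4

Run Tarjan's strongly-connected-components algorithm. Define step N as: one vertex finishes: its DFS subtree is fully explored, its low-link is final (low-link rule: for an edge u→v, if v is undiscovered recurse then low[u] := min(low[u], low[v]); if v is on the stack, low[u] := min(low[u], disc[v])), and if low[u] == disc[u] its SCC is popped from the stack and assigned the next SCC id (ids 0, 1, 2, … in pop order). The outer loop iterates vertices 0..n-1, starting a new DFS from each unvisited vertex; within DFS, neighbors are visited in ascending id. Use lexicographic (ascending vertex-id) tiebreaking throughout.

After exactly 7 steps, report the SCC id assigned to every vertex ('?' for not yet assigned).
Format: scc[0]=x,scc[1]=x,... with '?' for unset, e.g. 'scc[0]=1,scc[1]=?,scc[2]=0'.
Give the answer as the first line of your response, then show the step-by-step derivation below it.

scc[0]=0,scc[1]=1,scc[2]=1,scc[3]=1,scc[4]=2,scc[5]=1,scc[6]=3

step 1: low=(low[0]=0,low[1]=?,low[2]=?,low[3]=?,low[4]=?,low[5]=?,low[6]=?); scc=(scc[0]=0,scc[1]=?,scc[2]=?,scc[3]=?,scc[4]=?,scc[5]=?,scc[6]=?)
step 2: low=(low[0]=0,low[1]=1,low[2]=2,low[3]=2,low[4]=?,low[5]=1,low[6]=?); scc=(scc[0]=0,scc[1]=?,scc[2]=?,scc[3]=?,scc[4]=?,scc[5]=?,scc[6]=?)
step 3: low=(low[0]=0,low[1]=1,low[2]=2,low[3]=2,low[4]=?,low[5]=1,low[6]=?); scc=(scc[0]=0,scc[1]=?,scc[2]=?,scc[3]=?,scc[4]=?,scc[5]=?,scc[6]=?)
step 4: low=(low[0]=0,low[1]=1,low[2]=2,low[3]=1,low[4]=?,low[5]=1,low[6]=?); scc=(scc[0]=0,scc[1]=?,scc[2]=?,scc[3]=?,scc[4]=?,scc[5]=?,scc[6]=?)
step 5: low=(low[0]=0,low[1]=1,low[2]=2,low[3]=1,low[4]=?,low[5]=1,low[6]=?); scc=(scc[0]=0,scc[1]=1,scc[2]=1,scc[3]=1,scc[4]=?,scc[5]=1,scc[6]=?)
step 6: low=(low[0]=0,low[1]=1,low[2]=2,low[3]=1,low[4]=5,low[5]=1,low[6]=?); scc=(scc[0]=0,scc[1]=1,scc[2]=1,scc[3]=1,scc[4]=2,scc[5]=1,scc[6]=?)
step 7: low=(low[0]=0,low[1]=1,low[2]=2,low[3]=1,low[4]=5,low[5]=1,low[6]=6); scc=(scc[0]=0,scc[1]=1,scc[2]=1,scc[3]=1,scc[4]=2,scc[5]=1,scc[6]=3)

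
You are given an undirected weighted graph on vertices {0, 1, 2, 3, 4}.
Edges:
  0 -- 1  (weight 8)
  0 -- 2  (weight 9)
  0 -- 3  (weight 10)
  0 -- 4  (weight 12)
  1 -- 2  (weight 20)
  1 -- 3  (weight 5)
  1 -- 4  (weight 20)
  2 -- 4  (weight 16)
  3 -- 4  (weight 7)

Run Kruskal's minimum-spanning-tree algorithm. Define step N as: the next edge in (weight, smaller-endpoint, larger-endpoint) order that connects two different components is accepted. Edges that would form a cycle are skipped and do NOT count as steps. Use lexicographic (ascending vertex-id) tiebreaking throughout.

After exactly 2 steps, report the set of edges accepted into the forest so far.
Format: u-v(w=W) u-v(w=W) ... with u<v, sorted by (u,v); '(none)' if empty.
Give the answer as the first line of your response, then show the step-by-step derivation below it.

1-3(w=5) 3-4(w=7)

step 1: add edge 1-3 (w=5); MST = {1-3(w=5)}
step 2: add edge 3-4 (w=7); MST = {1-3(w=5) 3-4(w=7)}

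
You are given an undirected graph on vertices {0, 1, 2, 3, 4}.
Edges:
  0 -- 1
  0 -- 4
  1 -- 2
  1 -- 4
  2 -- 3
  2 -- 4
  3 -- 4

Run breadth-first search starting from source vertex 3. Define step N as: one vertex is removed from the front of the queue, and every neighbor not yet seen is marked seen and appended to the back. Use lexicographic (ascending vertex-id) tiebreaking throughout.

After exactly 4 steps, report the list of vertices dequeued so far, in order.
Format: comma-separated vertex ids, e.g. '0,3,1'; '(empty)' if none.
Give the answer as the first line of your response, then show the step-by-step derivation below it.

3,2,4,1

step 1: dequeue 3; queue=[2,4]; order=3
step 2: dequeue 2; queue=[4,1]; order=3,2
step 3: dequeue 4; queue=[1,0]; order=3,2,4
step 4: dequeue 1; queue=[0]; order=3,2,4,1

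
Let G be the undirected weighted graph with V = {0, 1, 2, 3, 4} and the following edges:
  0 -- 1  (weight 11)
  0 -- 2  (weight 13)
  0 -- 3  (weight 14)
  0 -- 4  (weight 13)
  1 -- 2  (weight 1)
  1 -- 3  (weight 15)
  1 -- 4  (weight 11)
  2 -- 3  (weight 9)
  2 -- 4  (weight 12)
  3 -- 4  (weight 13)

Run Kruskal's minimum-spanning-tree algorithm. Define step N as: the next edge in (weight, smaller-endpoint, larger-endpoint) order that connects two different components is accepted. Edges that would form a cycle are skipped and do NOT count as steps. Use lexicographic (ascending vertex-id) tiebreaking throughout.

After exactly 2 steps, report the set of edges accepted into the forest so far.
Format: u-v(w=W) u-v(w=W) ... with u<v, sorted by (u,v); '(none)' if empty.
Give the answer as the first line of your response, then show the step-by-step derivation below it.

1-2(w=1) 2-3(w=9)

step 1: add edge 1-2 (w=1); MST = {1-2(w=1)}
step 2: add edge 2-3 (w=9); MST = {1-2(w=1) 2-3(w=9)}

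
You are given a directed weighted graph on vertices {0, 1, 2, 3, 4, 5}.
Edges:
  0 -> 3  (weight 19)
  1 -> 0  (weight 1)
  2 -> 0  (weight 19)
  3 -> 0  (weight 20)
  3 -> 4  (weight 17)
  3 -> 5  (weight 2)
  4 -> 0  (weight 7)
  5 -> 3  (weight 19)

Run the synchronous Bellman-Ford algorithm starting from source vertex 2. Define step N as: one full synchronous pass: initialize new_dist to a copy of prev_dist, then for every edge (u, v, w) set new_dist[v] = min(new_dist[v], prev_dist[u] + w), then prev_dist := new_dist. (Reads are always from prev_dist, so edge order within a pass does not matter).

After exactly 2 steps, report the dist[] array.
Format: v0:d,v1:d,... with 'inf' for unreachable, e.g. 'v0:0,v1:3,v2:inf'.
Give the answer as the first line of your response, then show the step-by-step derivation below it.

v0:19,v1:inf,v2:0,v3:38,v4:inf,v5:inf

step 1: dist = v0:19,v1:inf,v2:0,v3:inf,v4:inf,v5:inf
step 2: dist = v0:19,v1:inf,v2:0,v3:38,v4:inf,v5:inf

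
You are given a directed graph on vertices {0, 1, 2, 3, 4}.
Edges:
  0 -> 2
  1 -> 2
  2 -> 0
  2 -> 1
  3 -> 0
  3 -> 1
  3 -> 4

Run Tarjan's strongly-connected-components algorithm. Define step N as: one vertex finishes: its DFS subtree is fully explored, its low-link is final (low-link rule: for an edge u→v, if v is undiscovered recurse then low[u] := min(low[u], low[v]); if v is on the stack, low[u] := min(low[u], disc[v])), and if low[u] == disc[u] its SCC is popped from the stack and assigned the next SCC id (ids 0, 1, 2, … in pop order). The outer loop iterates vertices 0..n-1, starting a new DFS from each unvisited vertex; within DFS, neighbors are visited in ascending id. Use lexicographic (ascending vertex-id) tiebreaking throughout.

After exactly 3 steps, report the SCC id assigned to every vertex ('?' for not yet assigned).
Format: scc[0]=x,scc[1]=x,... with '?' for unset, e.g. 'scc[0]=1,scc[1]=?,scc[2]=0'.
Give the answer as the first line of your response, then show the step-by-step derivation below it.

scc[0]=0,scc[1]=0,scc[2]=0,scc[3]=?,scc[4]=?

step 1: low=(low[0]=0,low[1]=1,low[2]=0,low[3]=?,low[4]=?); scc=(scc[0]=?,scc[1]=?,scc[2]=?,scc[3]=?,scc[4]=?)
step 2: low=(low[0]=0,low[1]=1,low[2]=0,low[3]=?,low[4]=?); scc=(scc[0]=?,scc[1]=?,scc[2]=?,scc[3]=?,scc[4]=?)
step 3: low=(low[0]=0,low[1]=1,low[2]=0,low[3]=?,low[4]=?); scc=(scc[0]=0,scc[1]=0,scc[2]=0,scc[3]=?,scc[4]=?)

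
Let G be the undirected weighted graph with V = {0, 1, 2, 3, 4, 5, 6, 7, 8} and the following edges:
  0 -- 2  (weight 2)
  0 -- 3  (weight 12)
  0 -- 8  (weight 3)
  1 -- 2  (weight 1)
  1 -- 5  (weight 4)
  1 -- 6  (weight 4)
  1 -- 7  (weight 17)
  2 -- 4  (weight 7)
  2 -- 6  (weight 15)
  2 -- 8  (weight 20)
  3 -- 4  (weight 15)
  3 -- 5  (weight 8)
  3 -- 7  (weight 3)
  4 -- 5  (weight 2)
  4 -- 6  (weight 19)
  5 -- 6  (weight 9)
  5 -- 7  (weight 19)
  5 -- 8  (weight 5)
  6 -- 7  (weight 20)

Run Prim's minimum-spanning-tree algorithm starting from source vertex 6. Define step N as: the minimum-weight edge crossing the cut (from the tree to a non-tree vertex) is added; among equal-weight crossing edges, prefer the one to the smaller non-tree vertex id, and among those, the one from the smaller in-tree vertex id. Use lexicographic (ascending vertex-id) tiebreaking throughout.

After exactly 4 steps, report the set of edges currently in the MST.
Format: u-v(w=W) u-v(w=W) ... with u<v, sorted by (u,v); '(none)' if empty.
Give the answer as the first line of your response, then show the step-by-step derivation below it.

0-2(w=2) 0-8(w=3) 1-2(w=1) 1-6(w=4)

step 1: add edge 1-6 (w=4); MST = {1-6(w=4)}
step 2: add edge 1-2 (w=1); MST = {1-2(w=1) 1-6(w=4)}
step 3: add edge 0-2 (w=2); MST = {0-2(w=2) 1-2(w=1) 1-6(w=4)}
step 4: add edge 0-8 (w=3); MST = {0-2(w=2) 0-8(w=3) 1-2(w=1) 1-6(w=4)}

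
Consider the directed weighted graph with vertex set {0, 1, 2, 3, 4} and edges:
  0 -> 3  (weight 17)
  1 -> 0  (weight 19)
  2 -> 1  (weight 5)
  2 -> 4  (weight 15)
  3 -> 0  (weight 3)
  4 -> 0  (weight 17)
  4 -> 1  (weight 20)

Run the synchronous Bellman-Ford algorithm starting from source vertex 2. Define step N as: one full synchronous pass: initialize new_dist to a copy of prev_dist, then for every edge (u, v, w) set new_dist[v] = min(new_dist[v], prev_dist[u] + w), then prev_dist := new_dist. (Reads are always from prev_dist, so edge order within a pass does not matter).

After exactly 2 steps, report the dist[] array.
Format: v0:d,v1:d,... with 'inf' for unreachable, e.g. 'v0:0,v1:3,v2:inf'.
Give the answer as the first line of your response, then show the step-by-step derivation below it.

v0:24,v1:5,v2:0,v3:inf,v4:15

step 1: dist = v0:inf,v1:5,v2:0,v3:inf,v4:15
step 2: dist = v0:24,v1:5,v2:0,v3:inf,v4:15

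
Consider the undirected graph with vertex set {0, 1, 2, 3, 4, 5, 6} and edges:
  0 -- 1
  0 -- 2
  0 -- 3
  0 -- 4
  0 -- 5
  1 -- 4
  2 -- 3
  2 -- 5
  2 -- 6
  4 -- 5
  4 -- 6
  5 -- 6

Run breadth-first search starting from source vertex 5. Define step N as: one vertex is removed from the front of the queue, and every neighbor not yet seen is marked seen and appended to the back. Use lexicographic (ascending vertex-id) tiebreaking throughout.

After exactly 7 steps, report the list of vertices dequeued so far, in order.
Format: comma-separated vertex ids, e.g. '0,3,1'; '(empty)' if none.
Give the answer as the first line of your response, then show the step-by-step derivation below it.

5,0,2,4,6,1,3

step 1: dequeue 5; queue=[0,2,4,6]; order=5
step 2: dequeue 0; queue=[2,4,6,1,3]; order=5,0
step 3: dequeue 2; queue=[4,6,1,3]; order=5,0,2
step 4: dequeue 4; queue=[6,1,3]; order=5,0,2,4
step 5: dequeue 6; queue=[1,3]; order=5,0,2,4,6
step 6: dequeue 1; queue=[3]; order=5,0,2,4,6,1
step 7: dequeue 3; queue=[(empty)]; order=5,0,2,4,6,1,3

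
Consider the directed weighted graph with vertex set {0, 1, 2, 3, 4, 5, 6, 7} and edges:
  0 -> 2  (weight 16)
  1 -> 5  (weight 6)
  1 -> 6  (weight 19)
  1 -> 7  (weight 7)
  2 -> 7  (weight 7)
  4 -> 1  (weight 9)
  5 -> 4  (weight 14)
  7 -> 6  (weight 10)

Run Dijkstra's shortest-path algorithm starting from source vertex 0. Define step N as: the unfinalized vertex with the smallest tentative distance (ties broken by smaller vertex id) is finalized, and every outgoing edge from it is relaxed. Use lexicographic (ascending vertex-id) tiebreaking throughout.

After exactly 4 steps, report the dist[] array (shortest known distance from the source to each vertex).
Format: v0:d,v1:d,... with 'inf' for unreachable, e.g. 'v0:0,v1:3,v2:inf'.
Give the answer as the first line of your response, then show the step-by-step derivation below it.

v0:0,v1:inf,v2:16,v3:inf,v4:inf,v5:inf,v6:33,v7:23

step 1: dist = v0:0,v1:inf,v2:16,v3:inf,v4:inf,v5:inf,v6:inf,v7:inf
step 2: dist = v0:0,v1:inf,v2:16,v3:inf,v4:inf,v5:inf,v6:inf,v7:23
step 3: dist = v0:0,v1:inf,v2:16,v3:inf,v4:inf,v5:inf,v6:33,v7:23
step 4: dist = v0:0,v1:inf,v2:16,v3:inf,v4:inf,v5:inf,v6:33,v7:23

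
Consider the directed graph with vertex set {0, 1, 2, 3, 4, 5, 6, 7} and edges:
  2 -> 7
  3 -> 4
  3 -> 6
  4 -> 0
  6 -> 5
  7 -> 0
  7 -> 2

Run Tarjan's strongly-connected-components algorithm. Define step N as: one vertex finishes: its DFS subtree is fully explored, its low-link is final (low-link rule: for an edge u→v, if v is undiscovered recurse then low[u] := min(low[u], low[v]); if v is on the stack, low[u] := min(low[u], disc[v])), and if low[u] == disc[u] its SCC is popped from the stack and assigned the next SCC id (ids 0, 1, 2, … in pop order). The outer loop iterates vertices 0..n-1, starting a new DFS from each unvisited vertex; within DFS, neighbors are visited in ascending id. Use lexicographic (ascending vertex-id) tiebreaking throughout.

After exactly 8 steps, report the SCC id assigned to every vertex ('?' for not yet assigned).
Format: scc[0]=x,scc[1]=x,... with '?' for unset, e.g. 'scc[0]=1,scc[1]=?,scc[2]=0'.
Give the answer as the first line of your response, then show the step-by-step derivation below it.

scc[0]=0,scc[1]=1,scc[2]=2,scc[3]=6,scc[4]=3,scc[5]=4,scc[6]=5,scc[7]=2

step 1: low=(low[0]=0,low[1]=?,low[2]=?,low[3]=?,low[4]=?,low[5]=?,low[6]=?,low[7]=?); scc=(scc[0]=0,scc[1]=?,scc[2]=?,scc[3]=?,scc[4]=?,scc[5]=?,scc[6]=?,scc[7]=?)
step 2: low=(low[0]=0,low[1]=1,low[2]=?,low[3]=?,low[4]=?,low[5]=?,low[6]=?,low[7]=?); scc=(scc[0]=0,scc[1]=1,scc[2]=?,scc[3]=?,scc[4]=?,scc[5]=?,scc[6]=?,scc[7]=?)
step 3: low=(low[0]=0,low[1]=1,low[2]=2,low[3]=?,low[4]=?,low[5]=?,low[6]=?,low[7]=2); scc=(scc[0]=0,scc[1]=1,scc[2]=?,scc[3]=?,scc[4]=?,scc[5]=?,scc[6]=?,scc[7]=?)
step 4: low=(low[0]=0,low[1]=1,low[2]=2,low[3]=?,low[4]=?,low[5]=?,low[6]=?,low[7]=2); scc=(scc[0]=0,scc[1]=1,scc[2]=2,scc[3]=?,scc[4]=?,scc[5]=?,scc[6]=?,scc[7]=2)
step 5: low=(low[0]=0,low[1]=1,low[2]=2,low[3]=4,low[4]=5,low[5]=?,low[6]=?,low[7]=2); scc=(scc[0]=0,scc[1]=1,scc[2]=2,scc[3]=?,scc[4]=3,scc[5]=?,scc[6]=?,scc[7]=2)
step 6: low=(low[0]=0,low[1]=1,low[2]=2,low[3]=4,low[4]=5,low[5]=7,low[6]=6,low[7]=2); scc=(scc[0]=0,scc[1]=1,scc[2]=2,scc[3]=?,scc[4]=3,scc[5]=4,scc[6]=?,scc[7]=2)
step 7: low=(low[0]=0,low[1]=1,low[2]=2,low[3]=4,low[4]=5,low[5]=7,low[6]=6,low[7]=2); scc=(scc[0]=0,scc[1]=1,scc[2]=2,scc[3]=?,scc[4]=3,scc[5]=4,scc[6]=5,scc[7]=2)
step 8: low=(low[0]=0,low[1]=1,low[2]=2,low[3]=4,low[4]=5,low[5]=7,low[6]=6,low[7]=2); scc=(scc[0]=0,scc[1]=1,scc[2]=2,scc[3]=6,scc[4]=3,scc[5]=4,scc[6]=5,scc[7]=2)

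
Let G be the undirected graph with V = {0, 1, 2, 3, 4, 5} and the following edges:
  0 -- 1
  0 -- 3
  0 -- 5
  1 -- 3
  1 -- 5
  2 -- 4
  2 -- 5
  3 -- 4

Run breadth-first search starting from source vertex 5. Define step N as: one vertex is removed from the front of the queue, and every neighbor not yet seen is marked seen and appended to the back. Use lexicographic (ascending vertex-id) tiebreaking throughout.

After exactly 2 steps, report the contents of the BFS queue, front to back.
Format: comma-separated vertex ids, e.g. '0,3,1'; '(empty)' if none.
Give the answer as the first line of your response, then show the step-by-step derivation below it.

1,2,3

step 1: dequeue 5; queue=[0,1,2]; order=5
step 2: dequeue 0; queue=[1,2,3]; order=5,0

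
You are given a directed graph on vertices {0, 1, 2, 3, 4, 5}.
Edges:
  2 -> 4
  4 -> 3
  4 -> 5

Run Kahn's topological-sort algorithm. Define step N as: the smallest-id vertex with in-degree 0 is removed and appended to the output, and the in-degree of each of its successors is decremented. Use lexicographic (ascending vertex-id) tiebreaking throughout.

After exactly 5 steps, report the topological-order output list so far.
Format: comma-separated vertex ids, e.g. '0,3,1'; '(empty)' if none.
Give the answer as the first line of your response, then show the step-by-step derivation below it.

0,1,2,4,3

step 1: output 0; order=[0]; indeg=(0,0,0,1,1,1)
step 2: output 1; order=[0,1]; indeg=(0,0,0,1,1,1)
step 3: output 2; order=[0,1,2]; indeg=(0,0,0,1,0,1)
step 4: output 4; order=[0,1,2,4]; indeg=(0,0,0,0,0,0)
step 5: output 3; order=[0,1,2,4,3]; indeg=(0,0,0,0,0,0)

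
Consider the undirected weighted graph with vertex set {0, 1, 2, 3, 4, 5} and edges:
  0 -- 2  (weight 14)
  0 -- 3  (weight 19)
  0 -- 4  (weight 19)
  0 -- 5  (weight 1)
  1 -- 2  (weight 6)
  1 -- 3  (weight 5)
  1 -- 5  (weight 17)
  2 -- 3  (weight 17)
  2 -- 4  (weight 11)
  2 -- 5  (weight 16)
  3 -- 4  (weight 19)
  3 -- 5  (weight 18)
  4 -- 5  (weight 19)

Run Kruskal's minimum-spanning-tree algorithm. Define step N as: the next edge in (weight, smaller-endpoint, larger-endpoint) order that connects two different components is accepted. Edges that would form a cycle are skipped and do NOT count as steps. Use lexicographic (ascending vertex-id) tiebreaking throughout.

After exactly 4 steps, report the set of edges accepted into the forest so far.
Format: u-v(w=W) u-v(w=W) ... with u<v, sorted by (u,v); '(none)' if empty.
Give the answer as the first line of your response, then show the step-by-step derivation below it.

0-5(w=1) 1-2(w=6) 1-3(w=5) 2-4(w=11)

step 1: add edge 0-5 (w=1); MST = {0-5(w=1)}
step 2: add edge 1-3 (w=5); MST = {0-5(w=1) 1-3(w=5)}
step 3: add edge 1-2 (w=6); MST = {0-5(w=1) 1-2(w=6) 1-3(w=5)}
step 4: add edge 2-4 (w=11); MST = {0-5(w=1) 1-2(w=6) 1-3(w=5) 2-4(w=11)}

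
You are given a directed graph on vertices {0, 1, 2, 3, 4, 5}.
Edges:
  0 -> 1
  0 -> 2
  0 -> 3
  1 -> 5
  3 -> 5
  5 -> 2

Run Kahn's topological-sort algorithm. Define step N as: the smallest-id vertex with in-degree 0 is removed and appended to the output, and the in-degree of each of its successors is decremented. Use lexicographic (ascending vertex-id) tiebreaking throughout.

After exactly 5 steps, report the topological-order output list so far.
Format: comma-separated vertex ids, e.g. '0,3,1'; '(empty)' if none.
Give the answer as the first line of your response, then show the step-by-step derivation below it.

0,1,3,4,5

step 1: output 0; order=[0]; indeg=(0,0,1,0,0,2)
step 2: output 1; order=[0,1]; indeg=(0,0,1,0,0,1)
step 3: output 3; order=[0,1,3]; indeg=(0,0,1,0,0,0)
step 4: output 4; order=[0,1,3,4]; indeg=(0,0,1,0,0,0)
step 5: output 5; order=[0,1,3,4,5]; indeg=(0,0,0,0,0,0)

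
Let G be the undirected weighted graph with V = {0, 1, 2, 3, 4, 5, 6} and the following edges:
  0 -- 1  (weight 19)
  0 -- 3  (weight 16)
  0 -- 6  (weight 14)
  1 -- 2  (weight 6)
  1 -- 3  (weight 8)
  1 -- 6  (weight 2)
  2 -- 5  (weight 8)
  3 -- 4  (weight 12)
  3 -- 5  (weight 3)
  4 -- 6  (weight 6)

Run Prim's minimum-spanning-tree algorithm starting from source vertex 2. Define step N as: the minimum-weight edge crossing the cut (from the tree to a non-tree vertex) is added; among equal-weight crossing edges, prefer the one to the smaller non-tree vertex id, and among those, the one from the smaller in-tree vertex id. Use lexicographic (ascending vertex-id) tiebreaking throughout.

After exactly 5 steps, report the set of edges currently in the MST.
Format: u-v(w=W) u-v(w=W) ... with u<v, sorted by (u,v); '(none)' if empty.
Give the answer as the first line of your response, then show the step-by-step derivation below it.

1-2(w=6) 1-3(w=8) 1-6(w=2) 3-5(w=3) 4-6(w=6)

step 1: add edge 1-2 (w=6); MST = {1-2(w=6)}
step 2: add edge 1-6 (w=2); MST = {1-2(w=6) 1-6(w=2)}
step 3: add edge 4-6 (w=6); MST = {1-2(w=6) 1-6(w=2) 4-6(w=6)}
step 4: add edge 1-3 (w=8); MST = {1-2(w=6) 1-3(w=8) 1-6(w=2) 4-6(w=6)}
step 5: add edge 3-5 (w=3); MST = {1-2(w=6) 1-3(w=8) 1-6(w=2) 3-5(w=3) 4-6(w=6)}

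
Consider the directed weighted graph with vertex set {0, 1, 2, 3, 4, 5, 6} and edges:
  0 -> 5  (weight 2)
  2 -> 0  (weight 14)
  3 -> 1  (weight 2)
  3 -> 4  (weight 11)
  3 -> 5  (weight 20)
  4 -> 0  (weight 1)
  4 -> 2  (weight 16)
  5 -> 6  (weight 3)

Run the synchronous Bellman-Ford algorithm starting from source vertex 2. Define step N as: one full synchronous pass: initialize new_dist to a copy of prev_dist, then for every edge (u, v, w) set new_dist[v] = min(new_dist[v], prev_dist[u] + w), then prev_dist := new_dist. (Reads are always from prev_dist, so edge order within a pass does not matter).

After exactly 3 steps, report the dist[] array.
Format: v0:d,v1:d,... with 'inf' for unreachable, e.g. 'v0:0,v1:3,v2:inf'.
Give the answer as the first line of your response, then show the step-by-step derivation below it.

v0:14,v1:inf,v2:0,v3:inf,v4:inf,v5:16,v6:19

step 1: dist = v0:14,v1:inf,v2:0,v3:inf,v4:inf,v5:inf,v6:inf
step 2: dist = v0:14,v1:inf,v2:0,v3:inf,v4:inf,v5:16,v6:inf
step 3: dist = v0:14,v1:inf,v2:0,v3:inf,v4:inf,v5:16,v6:19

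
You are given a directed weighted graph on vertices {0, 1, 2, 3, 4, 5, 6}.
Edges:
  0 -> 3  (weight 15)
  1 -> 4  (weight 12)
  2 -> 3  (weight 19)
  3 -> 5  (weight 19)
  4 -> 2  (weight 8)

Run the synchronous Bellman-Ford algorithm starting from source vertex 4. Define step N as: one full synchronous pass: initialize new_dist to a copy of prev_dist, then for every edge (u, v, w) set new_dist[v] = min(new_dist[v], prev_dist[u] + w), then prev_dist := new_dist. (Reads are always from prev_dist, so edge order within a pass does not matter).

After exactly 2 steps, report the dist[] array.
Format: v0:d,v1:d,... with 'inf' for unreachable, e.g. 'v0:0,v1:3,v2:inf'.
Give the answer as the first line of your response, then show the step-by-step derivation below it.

v0:inf,v1:inf,v2:8,v3:27,v4:0,v5:inf,v6:inf

step 1: dist = v0:inf,v1:inf,v2:8,v3:inf,v4:0,v5:inf,v6:inf
step 2: dist = v0:inf,v1:inf,v2:8,v3:27,v4:0,v5:inf,v6:inf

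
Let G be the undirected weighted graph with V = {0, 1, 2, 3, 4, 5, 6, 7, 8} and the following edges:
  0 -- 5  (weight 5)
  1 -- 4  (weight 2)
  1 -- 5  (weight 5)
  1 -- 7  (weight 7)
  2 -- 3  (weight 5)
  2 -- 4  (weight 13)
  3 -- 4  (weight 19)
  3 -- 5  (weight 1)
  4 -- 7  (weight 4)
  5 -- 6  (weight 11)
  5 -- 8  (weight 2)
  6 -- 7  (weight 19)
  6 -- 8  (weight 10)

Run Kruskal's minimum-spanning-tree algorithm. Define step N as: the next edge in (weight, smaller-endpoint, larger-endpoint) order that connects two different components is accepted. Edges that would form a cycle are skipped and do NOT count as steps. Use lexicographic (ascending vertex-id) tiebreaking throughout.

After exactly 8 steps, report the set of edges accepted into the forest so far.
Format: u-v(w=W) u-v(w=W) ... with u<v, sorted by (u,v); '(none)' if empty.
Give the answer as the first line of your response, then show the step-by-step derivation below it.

0-5(w=5) 1-4(w=2) 1-5(w=5) 2-3(w=5) 3-5(w=1) 4-7(w=4) 5-8(w=2) 6-8(w=10)

step 1: add edge 3-5 (w=1); MST = {3-5(w=1)}
step 2: add edge 1-4 (w=2); MST = {1-4(w=2) 3-5(w=1)}
step 3: add edge 5-8 (w=2); MST = {1-4(w=2) 3-5(w=1) 5-8(w=2)}
step 4: add edge 4-7 (w=4); MST = {1-4(w=2) 3-5(w=1) 4-7(w=4) 5-8(w=2)}
step 5: add edge 0-5 (w=5); MST = {0-5(w=5) 1-4(w=2) 3-5(w=1) 4-7(w=4) 5-8(w=2)}
step 6: add edge 1-5 (w=5); MST = {0-5(w=5) 1-4(w=2) 1-5(w=5) 3-5(w=1) 4-7(w=4) 5-8(w=2)}
step 7: add edge 2-3 (w=5); MST = {0-5(w=5) 1-4(w=2) 1-5(w=5) 2-3(w=5) 3-5(w=1) 4-7(w=4) 5-8(w=2)}
step 8: add edge 6-8 (w=10); MST = {0-5(w=5) 1-4(w=2) 1-5(w=5) 2-3(w=5) 3-5(w=1) 4-7(w=4) 5-8(w=2) 6-8(w=10)}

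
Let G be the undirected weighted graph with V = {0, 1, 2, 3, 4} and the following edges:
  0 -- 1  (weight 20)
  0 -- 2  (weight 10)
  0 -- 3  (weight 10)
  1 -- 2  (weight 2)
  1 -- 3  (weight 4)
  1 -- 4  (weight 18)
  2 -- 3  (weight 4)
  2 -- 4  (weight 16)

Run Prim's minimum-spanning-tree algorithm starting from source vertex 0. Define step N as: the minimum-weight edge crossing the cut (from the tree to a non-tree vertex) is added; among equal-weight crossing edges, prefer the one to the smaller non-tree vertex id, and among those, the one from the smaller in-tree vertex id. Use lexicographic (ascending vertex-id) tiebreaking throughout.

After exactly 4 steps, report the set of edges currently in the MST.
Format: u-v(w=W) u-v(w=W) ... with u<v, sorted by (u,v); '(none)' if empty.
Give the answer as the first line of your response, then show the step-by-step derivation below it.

0-2(w=10) 1-2(w=2) 1-3(w=4) 2-4(w=16)

step 1: add edge 0-2 (w=10); MST = {0-2(w=10)}
step 2: add edge 1-2 (w=2); MST = {0-2(w=10) 1-2(w=2)}
step 3: add edge 1-3 (w=4); MST = {0-2(w=10) 1-2(w=2) 1-3(w=4)}
step 4: add edge 2-4 (w=16); MST = {0-2(w=10) 1-2(w=2) 1-3(w=4) 2-4(w=16)}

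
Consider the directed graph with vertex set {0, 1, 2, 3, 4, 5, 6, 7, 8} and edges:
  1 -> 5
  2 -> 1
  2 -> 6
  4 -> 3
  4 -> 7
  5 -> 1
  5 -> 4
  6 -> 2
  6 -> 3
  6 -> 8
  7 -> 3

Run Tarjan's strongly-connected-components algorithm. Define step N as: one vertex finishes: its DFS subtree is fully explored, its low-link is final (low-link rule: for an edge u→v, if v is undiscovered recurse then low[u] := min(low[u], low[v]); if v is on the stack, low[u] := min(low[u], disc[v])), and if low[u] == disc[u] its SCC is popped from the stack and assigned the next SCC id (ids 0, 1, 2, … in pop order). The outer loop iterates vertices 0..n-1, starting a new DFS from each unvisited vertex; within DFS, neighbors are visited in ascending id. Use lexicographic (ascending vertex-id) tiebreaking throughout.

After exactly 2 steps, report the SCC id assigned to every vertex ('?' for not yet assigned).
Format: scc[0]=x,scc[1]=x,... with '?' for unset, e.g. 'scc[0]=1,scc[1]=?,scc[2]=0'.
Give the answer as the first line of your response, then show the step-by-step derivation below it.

scc[0]=0,scc[1]=?,scc[2]=?,scc[3]=1,scc[4]=?,scc[5]=?,scc[6]=?,scc[7]=?,scc[8]=?

step 1: low=(low[0]=0,low[1]=?,low[2]=?,low[3]=?,low[4]=?,low[5]=?,low[6]=?,low[7]=?,low[8]=?); scc=(scc[0]=0,scc[1]=?,scc[2]=?,scc[3]=?,scc[4]=?,scc[5]=?,scc[6]=?,scc[7]=?,scc[8]=?)
step 2: low=(low[0]=0,low[1]=1,low[2]=?,low[3]=4,low[4]=3,low[5]=1,low[6]=?,low[7]=?,low[8]=?); scc=(scc[0]=0,scc[1]=?,scc[2]=?,scc[3]=1,scc[4]=?,scc[5]=?,scc[6]=?,scc[7]=?,scc[8]=?)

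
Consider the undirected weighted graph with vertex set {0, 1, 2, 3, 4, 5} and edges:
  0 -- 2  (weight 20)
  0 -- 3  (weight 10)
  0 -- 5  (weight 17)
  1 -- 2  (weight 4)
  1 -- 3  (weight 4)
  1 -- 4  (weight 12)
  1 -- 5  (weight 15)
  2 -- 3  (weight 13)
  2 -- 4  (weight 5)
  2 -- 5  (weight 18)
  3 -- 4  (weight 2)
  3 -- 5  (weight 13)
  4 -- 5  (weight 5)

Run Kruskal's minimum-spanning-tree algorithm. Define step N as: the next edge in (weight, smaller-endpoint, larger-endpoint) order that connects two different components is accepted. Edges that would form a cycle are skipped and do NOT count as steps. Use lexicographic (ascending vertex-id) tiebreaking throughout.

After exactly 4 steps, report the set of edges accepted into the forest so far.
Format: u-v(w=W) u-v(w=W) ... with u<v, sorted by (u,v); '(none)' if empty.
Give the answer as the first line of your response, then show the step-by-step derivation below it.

1-2(w=4) 1-3(w=4) 3-4(w=2) 4-5(w=5)

step 1: add edge 3-4 (w=2); MST = {3-4(w=2)}
step 2: add edge 1-2 (w=4); MST = {1-2(w=4) 3-4(w=2)}
step 3: add edge 1-3 (w=4); MST = {1-2(w=4) 1-3(w=4) 3-4(w=2)}
step 4: add edge 4-5 (w=5); MST = {1-2(w=4) 1-3(w=4) 3-4(w=2) 4-5(w=5)}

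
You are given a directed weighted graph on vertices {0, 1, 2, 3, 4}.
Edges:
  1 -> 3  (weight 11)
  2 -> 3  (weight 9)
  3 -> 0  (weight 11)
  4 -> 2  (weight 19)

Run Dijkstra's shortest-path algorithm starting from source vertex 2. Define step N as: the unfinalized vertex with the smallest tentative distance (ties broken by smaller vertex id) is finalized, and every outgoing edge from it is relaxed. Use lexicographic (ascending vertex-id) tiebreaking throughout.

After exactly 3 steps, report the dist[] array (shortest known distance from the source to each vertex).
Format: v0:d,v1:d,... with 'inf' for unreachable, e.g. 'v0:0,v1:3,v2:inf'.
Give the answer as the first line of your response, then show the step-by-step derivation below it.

v0:20,v1:inf,v2:0,v3:9,v4:inf

step 1: dist = v0:inf,v1:inf,v2:0,v3:9,v4:inf
step 2: dist = v0:20,v1:inf,v2:0,v3:9,v4:inf
step 3: dist = v0:20,v1:inf,v2:0,v3:9,v4:inf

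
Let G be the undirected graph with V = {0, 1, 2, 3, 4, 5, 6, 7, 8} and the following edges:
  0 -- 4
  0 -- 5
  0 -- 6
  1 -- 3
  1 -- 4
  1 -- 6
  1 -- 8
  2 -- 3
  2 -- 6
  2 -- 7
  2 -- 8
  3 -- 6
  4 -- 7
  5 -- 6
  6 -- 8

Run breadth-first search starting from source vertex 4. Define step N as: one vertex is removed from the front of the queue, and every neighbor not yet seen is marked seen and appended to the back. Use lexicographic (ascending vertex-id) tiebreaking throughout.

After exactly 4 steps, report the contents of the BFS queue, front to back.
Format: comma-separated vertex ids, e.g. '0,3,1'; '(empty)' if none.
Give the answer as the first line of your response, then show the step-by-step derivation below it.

5,6,3,8,2

step 1: dequeue 4; queue=[0,1,7]; order=4
step 2: dequeue 0; queue=[1,7,5,6]; order=4,0
step 3: dequeue 1; queue=[7,5,6,3,8]; order=4,0,1
step 4: dequeue 7; queue=[5,6,3,8,2]; order=4,0,1,7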